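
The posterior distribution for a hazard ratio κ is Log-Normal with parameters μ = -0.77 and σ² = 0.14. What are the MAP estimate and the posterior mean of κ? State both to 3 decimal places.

MAP = 0.403, posterior mean = 0.497

Mode = exp(μ − σ²) = exp(-0.91) = 0.403.
Mean = exp(μ + σ²/2) = exp(-0.700) = 0.497.
Mean > mode: the posterior has a right tail.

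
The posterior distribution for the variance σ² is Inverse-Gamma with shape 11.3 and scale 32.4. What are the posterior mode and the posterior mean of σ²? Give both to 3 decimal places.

Mode = β/(α+1) = 32.4/12.3 = 2.634.
Mean = β/(α−1) = 32.4/10.3 = 3.146.

MAP = 2.634; posterior mean = 3.146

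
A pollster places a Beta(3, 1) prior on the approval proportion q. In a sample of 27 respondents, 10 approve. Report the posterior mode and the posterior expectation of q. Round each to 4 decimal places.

MAP = 0.4138, posterior mean = 0.4194

Posterior: Beta(3+10, 1+17) = Beta(13, 18).
Mode = (13−1)/(13+18−2) = 12/29 = 0.4138.
Mean = 13/(13+18) = 13/31 = 0.4194.
Right-skewed posterior ⇒ mode < mean.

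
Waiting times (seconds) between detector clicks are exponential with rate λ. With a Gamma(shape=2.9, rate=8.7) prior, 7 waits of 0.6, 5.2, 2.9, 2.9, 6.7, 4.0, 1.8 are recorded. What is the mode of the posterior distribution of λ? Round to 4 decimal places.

Σ times = 24.1. Posterior: Gamma(shape = 2.9+7 = 9.9, rate = 8.7+24.1 = 32.8).
Mode = (α−1)/β = 8.9/32.8 = 0.2713.
Mean = α/β = 9.9/32.8 = 0.3018.
This is the posterior mode — the MAP estimate.

0.2713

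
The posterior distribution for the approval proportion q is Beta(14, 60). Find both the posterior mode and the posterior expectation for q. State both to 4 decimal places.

Mode = (14−1)/(14+60−2) = 13/72 = 0.1806.
Mean = 14/(14+60) = 14/74 = 0.1892.
The posterior is right-skewed, so the mean exceeds the mode.

MAP = 0.1806, posterior mean = 0.1892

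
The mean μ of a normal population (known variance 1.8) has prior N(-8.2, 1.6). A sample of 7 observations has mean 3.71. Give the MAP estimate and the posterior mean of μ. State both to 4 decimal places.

Posterior for μ is Normal. Precision-weighted mean: (1/1.6·-8.2 + 7/1.8·3.71) / (1/1.6 + 7/1.8) = 2.0609.
A Normal posterior is symmetric, so mode = mean.

μ_MAP = 2.0609, E[μ|data] = 2.0609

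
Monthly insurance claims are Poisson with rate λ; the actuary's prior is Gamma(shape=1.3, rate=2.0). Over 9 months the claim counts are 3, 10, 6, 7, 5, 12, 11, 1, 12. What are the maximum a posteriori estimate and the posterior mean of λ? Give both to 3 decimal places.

maximum a posteriori estimate = 6.118, posterior mean = 6.209

Σ counts = 67. Posterior: Gamma(shape = 1.3+67 = 68.3, rate = 2.0+9 = 11.0).
Mode = (α−1)/β = 67.3/11.0 = 6.118.
Mean = α/β = 68.3/11.0 = 6.209.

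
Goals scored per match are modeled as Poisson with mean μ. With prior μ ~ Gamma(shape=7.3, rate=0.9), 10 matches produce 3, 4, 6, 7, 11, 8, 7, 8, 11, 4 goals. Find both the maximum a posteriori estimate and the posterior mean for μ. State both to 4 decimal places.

Σ counts = 69. Posterior: Gamma(shape = 7.3+69 = 76.3, rate = 0.9+10 = 10.9).
Mode = (α−1)/β = 75.3/10.9 = 6.9083.
Mean = α/β = 76.3/10.9 = 7.0000.

MAP = 6.9083; posterior mean = 7.0000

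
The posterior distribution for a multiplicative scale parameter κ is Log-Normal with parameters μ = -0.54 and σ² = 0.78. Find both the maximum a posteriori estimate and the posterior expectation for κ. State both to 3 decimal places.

Mode = exp(μ − σ²) = exp(-1.32) = 0.267.
Mean = exp(μ + σ²/2) = exp(-0.150) = 0.861.
Mean > mode: the posterior has a right tail.

MAP = 0.267, posterior mean = 0.861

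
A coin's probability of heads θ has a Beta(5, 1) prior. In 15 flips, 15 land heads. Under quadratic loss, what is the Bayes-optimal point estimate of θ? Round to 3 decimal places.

0.952

Posterior: Beta(5+15, 1+0) = Beta(20, 1).
Since β = 1 ≤ 1 and α > 1, the Beta density is monotone increasing on [0,1]; the mode is at 1.
Mean = 20/(20+1) = 0.952.
Quadratic loss ⇒ the optimal estimator is the posterior mean.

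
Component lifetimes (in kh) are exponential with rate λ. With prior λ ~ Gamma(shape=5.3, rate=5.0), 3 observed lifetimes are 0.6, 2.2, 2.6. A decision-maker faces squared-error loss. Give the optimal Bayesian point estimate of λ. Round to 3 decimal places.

0.798

Σ times = 5.4. Posterior: Gamma(shape = 5.3+3 = 8.3, rate = 5.0+5.4 = 10.4).
Mode = (α−1)/β = 7.3/10.4 = 0.702.
Mean = α/β = 8.3/10.4 = 0.798.
Squared-error loss ⇒ the optimal estimator is the posterior mean.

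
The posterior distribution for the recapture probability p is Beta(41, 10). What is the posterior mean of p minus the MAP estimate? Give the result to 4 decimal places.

Mode = (41−1)/(41+10−2) = 40/49 = 0.8163.
Mean = 41/(41+10) = 41/51 = 0.8039.
Difference = 0.8039 − 0.8163 = -0.0124.

-0.0124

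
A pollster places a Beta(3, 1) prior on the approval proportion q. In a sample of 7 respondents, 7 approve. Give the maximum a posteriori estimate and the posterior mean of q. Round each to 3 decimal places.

Posterior: Beta(3+7, 1+0) = Beta(10, 1).
Since β = 1 ≤ 1 and α > 1, the Beta density is monotone increasing on [0,1]; the mode is at 1.
Mean = 10/(10+1) = 0.909.

q_MAP = 1.000, E[q|data] = 0.909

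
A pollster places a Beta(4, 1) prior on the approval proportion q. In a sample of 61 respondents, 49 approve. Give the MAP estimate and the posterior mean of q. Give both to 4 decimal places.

MAP = 0.8125; posterior mean = 0.8030

Posterior: Beta(4+49, 1+12) = Beta(53, 13).
Mode = (53−1)/(53+13−2) = 52/64 = 0.8125.
Mean = 53/(53+13) = 53/66 = 0.8030.
Mode > mean: the posterior has a left tail.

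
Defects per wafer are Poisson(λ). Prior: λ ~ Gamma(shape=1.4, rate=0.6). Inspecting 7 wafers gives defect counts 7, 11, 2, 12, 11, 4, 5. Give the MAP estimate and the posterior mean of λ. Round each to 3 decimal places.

Σ counts = 52. Posterior: Gamma(shape = 1.4+52 = 53.4, rate = 0.6+7 = 7.6).
Mode = (α−1)/β = 52.4/7.6 = 6.895.
Mean = α/β = 53.4/7.6 = 7.026.

λ_MAP = 6.895, E[λ|data] = 7.026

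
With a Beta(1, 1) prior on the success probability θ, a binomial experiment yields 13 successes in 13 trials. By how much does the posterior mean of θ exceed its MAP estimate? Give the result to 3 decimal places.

-0.067

Posterior: Beta(1+13, 1+0) = Beta(14, 1).
Since β = 1 ≤ 1 and α > 1, the Beta density is monotone increasing on [0,1]; the mode is at 1.
Mean = 14/(14+1) = 0.933.
Difference = 0.933 − 1.000 = -0.067.
Mode > mean: the posterior has a left tail.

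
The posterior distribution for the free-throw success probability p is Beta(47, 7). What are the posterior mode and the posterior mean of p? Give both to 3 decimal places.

Mode = (47−1)/(47+7−2) = 46/52 = 0.885.
Mean = 47/(47+7) = 47/54 = 0.870.

MAP = 0.885; posterior mean = 0.870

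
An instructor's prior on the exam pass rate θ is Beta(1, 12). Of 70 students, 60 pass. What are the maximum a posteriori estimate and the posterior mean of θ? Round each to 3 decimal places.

maximum a posteriori estimate = 0.741, posterior mean = 0.735

Posterior: Beta(1+60, 12+10) = Beta(61, 22).
Mode = (61−1)/(61+22−2) = 60/81 = 0.741.
Mean = 61/(61+22) = 61/83 = 0.735.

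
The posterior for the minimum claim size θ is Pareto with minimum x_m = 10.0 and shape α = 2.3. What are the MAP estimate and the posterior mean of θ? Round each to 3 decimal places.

MAP: 10.000. Posterior mean: 17.692.

The Pareto density is strictly decreasing on [x_m, ∞), so the mode is x_m = 10.000.
Mean = α·x_m/(α−1) = 2.3·10.0/1.3 = 17.692.
Right-skewed posterior ⇒ mode < mean.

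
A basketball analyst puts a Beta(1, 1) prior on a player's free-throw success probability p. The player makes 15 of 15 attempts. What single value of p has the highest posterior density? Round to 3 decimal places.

1.000

Posterior: Beta(1+15, 1+0) = Beta(16, 1).
Since β = 1 ≤ 1 and α > 1, the Beta density is monotone increasing on [0,1]; the mode is at 1.
Mean = 16/(16+1) = 0.941.
This is the posterior mode — the MAP estimate.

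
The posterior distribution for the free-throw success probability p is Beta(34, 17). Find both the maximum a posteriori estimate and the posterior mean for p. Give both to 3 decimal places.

Mode = (34−1)/(34+17−2) = 33/49 = 0.673.
Mean = 34/(34+17) = 34/51 = 0.667.

p_MAP = 0.673, E[p|data] = 0.667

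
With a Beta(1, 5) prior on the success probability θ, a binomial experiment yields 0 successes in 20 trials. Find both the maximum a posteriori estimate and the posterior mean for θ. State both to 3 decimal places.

Posterior: Beta(1+0, 5+20) = Beta(1, 25).
Since α = 1 ≤ 1 and β > 1, the Beta density is monotone decreasing on [0,1]; the mode is at 0.
Mean = 1/(1+25) = 0.038.

maximum a posteriori estimate = 0.000, posterior mean = 0.038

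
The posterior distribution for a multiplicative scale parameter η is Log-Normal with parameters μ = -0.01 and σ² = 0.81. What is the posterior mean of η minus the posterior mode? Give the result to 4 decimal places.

1.0440

Mode = exp(μ − σ²) = exp(-0.82) = 0.4404.
Mean = exp(μ + σ²/2) = exp(0.395) = 1.4844.
Difference = 1.4844 − 0.4404 = 1.0440.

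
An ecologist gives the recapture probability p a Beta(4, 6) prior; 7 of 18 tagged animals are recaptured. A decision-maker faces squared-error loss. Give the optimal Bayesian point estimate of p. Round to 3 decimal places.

Posterior: Beta(4+7, 6+11) = Beta(11, 17).
Mode = (11−1)/(11+17−2) = 10/26 = 0.385.
Mean = 11/(11+17) = 11/28 = 0.393.
Squared-error loss ⇒ the optimal estimator is the posterior mean.

0.393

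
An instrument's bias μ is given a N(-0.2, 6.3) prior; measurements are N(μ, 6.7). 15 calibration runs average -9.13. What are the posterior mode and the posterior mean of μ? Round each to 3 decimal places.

Posterior for μ is Normal. Precision-weighted mean: (1/6.3·-0.2 + 15/6.7·-9.13) / (1/6.3 + 15/6.7) = -8.539.
A Normal posterior is symmetric, so mode = mean.

posterior mode = -8.539, posterior mean = -8.539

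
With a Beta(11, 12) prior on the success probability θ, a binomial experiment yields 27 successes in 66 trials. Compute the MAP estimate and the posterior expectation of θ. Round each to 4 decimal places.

Posterior: Beta(11+27, 12+39) = Beta(38, 51).
Mode = (38−1)/(38+51−2) = 37/87 = 0.4253.
Mean = 38/(38+51) = 38/89 = 0.4270.

MAP = 0.4253; posterior mean = 0.4270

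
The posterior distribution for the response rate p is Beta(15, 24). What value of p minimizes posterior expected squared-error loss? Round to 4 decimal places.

Mode = (15−1)/(15+24−2) = 14/37 = 0.3784.
Mean = 15/(15+24) = 15/39 = 0.3846.
Squared-error loss ⇒ the optimal estimator is the posterior mean.

0.3846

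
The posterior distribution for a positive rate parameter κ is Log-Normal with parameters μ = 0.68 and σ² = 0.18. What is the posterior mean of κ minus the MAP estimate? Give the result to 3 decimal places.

Mode = exp(μ − σ²) = exp(0.50) = 1.649.
Mean = exp(μ + σ²/2) = exp(0.770) = 2.160.
Difference = 2.160 − 1.649 = 0.511.

0.511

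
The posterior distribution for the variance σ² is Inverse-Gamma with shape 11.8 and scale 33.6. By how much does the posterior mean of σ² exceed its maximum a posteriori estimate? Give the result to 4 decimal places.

Mode = β/(α+1) = 33.6/12.8 = 2.6250.
Mean = β/(α−1) = 33.6/10.8 = 3.1111.
Difference = 3.1111 − 2.6250 = 0.4861.
Right-skewed posterior ⇒ mode < mean.

0.4861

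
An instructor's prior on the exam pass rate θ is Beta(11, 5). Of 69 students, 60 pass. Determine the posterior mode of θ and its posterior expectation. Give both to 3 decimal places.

Posterior: Beta(11+60, 5+9) = Beta(71, 14).
Mode = (71−1)/(71+14−2) = 70/83 = 0.843.
Mean = 71/(71+14) = 71/85 = 0.835.

θ_MAP = 0.843, E[θ|data] = 0.835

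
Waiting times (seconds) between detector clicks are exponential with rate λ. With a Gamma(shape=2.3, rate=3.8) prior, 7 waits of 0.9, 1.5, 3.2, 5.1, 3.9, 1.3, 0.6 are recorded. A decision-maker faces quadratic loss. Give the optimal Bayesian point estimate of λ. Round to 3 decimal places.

0.458

Σ times = 16.5. Posterior: Gamma(shape = 2.3+7 = 9.3, rate = 3.8+16.5 = 20.3).
Mode = (α−1)/β = 8.3/20.3 = 0.409.
Mean = α/β = 9.3/20.3 = 0.458.
Quadratic loss ⇒ the optimal estimator is the posterior mean.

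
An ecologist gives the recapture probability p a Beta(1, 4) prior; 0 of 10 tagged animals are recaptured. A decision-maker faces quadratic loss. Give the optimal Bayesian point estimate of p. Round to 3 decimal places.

Posterior: Beta(1+0, 4+10) = Beta(1, 14).
Since α = 1 ≤ 1 and β > 1, the Beta density is monotone decreasing on [0,1]; the mode is at 0.
Mean = 1/(1+14) = 0.067.
Quadratic loss ⇒ the optimal estimator is the posterior mean.

0.067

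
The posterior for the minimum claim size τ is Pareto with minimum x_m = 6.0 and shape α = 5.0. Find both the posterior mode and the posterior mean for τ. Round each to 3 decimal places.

τ_MAP = 6.000, E[τ|data] = 7.500

The Pareto density is strictly decreasing on [x_m, ∞), so the mode is x_m = 6.000.
Mean = α·x_m/(α−1) = 5.0·6.0/4.0 = 7.500.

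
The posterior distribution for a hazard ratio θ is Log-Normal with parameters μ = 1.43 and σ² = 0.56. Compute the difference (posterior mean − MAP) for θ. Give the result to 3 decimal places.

Mode = exp(μ − σ²) = exp(0.87) = 2.387.
Mean = exp(μ + σ²/2) = exp(1.710) = 5.529.
Difference = 5.529 − 2.387 = 3.142.

3.142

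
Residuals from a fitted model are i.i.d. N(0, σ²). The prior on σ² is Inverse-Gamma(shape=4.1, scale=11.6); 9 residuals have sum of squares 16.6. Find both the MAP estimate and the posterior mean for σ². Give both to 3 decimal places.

Posterior: Inverse-Gamma(shape = 4.1+9/2 = 8.6, scale = 11.6+16.6/2 = 19.9).
Mode = β/(α+1) = 19.9/9.6 = 2.073.
Mean = β/(α−1) = 19.9/7.6 = 2.618.
Right-skewed posterior ⇒ mode < mean.

MAP: 2.073. Posterior mean: 2.618.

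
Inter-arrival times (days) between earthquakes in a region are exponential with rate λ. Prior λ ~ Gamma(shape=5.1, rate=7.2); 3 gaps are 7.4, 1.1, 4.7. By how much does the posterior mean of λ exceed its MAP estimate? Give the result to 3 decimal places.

0.049

Σ times = 13.2. Posterior: Gamma(shape = 5.1+3 = 8.1, rate = 7.2+13.2 = 20.4).
Mode = (α−1)/β = 7.1/20.4 = 0.348.
Mean = α/β = 8.1/20.4 = 0.397.
Difference = 0.397 − 0.348 = 0.049.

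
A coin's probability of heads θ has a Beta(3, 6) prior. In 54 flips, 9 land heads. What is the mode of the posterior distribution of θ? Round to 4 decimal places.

0.1803

Posterior: Beta(3+9, 6+45) = Beta(12, 51).
Mode = (12−1)/(12+51−2) = 11/61 = 0.1803.
Mean = 12/(12+51) = 12/63 = 0.1905.
This is the posterior mode — the MAP estimate.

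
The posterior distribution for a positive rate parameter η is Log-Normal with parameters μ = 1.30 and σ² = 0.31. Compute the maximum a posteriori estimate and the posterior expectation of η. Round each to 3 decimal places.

η_MAP = 2.691, E[η|data] = 4.284

Mode = exp(μ − σ²) = exp(0.99) = 2.691.
Mean = exp(μ + σ²/2) = exp(1.455) = 4.284.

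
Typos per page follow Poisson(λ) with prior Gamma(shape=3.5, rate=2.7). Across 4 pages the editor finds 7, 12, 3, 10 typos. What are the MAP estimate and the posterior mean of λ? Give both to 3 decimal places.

Σ counts = 32. Posterior: Gamma(shape = 3.5+32 = 35.5, rate = 2.7+4 = 6.7).
Mode = (α−1)/β = 34.5/6.7 = 5.149.
Mean = α/β = 35.5/6.7 = 5.299.

MAP = 5.149, posterior mean = 5.299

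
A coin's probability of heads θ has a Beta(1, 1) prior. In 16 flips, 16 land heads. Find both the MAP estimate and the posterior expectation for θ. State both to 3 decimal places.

MAP: 1.000. Posterior mean: 0.944.

Posterior: Beta(1+16, 1+0) = Beta(17, 1).
Since β = 1 ≤ 1 and α > 1, the Beta density is monotone increasing on [0,1]; the mode is at 1.
Mean = 17/(17+1) = 0.944.
Left-skewed posterior ⇒ mean < mode.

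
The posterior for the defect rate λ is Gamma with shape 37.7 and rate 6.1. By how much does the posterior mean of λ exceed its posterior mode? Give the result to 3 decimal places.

0.164

Mode = (α−1)/β = 36.7/6.1 = 6.016.
Mean = α/β = 37.7/6.1 = 6.180.
Difference = 6.180 − 6.016 = 0.164.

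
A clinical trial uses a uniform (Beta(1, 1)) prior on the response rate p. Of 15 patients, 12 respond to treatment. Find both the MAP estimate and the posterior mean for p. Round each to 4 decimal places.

Posterior: Beta(1+12, 1+3) = Beta(13, 4).
Mode = (13−1)/(13+4−2) = 12/15 = 0.8000.
Mean = 13/(13+4) = 13/17 = 0.7647.
The posterior is left-skewed, so the mode exceeds the mean.

MAP = 0.8000, posterior mean = 0.7647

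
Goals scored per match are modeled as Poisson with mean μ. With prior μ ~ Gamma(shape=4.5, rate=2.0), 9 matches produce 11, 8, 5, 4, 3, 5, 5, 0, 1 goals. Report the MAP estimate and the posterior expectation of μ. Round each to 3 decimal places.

Σ counts = 42. Posterior: Gamma(shape = 4.5+42 = 46.5, rate = 2.0+9 = 11.0).
Mode = (α−1)/β = 45.5/11.0 = 4.136.
Mean = α/β = 46.5/11.0 = 4.227.

MAP = 4.136, posterior mean = 4.227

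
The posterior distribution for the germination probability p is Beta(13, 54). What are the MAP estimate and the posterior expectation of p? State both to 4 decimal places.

p_MAP = 0.1846, E[p|data] = 0.1940

Mode = (13−1)/(13+54−2) = 12/65 = 0.1846.
Mean = 13/(13+54) = 13/67 = 0.1940.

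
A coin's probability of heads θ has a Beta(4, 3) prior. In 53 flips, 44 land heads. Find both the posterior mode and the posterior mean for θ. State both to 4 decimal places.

Posterior: Beta(4+44, 3+9) = Beta(48, 12).
Mode = (48−1)/(48+12−2) = 47/58 = 0.8103.
Mean = 48/(48+12) = 48/60 = 0.8000.

MAP: 0.8103. Posterior mean: 0.8000.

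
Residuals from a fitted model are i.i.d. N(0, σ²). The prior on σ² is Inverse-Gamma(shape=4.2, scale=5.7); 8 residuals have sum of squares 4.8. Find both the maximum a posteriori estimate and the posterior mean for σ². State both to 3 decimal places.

MAP = 0.880; posterior mean = 1.125

Posterior: Inverse-Gamma(shape = 4.2+8/2 = 8.2, scale = 5.7+4.8/2 = 8.1).
Mode = β/(α+1) = 8.1/9.2 = 0.880.
Mean = β/(α−1) = 8.1/7.2 = 1.125.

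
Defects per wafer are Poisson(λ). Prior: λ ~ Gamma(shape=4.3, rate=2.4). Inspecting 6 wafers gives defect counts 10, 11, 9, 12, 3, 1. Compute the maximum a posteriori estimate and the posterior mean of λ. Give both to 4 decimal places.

Σ counts = 46. Posterior: Gamma(shape = 4.3+46 = 50.3, rate = 2.4+6 = 8.4).
Mode = (α−1)/β = 49.3/8.4 = 5.8690.
Mean = α/β = 50.3/8.4 = 5.9881.

MAP: 5.8690. Posterior mean: 5.9881.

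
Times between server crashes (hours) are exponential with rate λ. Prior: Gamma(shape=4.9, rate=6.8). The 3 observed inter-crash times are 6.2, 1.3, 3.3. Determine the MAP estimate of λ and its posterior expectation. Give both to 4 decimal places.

Σ times = 10.8. Posterior: Gamma(shape = 4.9+3 = 7.9, rate = 6.8+10.8 = 17.6).
Mode = (α−1)/β = 6.9/17.6 = 0.3920.
Mean = α/β = 7.9/17.6 = 0.4489.
Mean > mode: the posterior has a right tail.

MAP: 0.3920. Posterior mean: 0.4489.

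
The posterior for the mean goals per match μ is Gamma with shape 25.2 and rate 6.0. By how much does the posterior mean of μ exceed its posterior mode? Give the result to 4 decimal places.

0.1667

Mode = (α−1)/β = 24.2/6.0 = 4.0333.
Mean = α/β = 25.2/6.0 = 4.2000.
Difference = 4.2000 − 4.0333 = 0.1667.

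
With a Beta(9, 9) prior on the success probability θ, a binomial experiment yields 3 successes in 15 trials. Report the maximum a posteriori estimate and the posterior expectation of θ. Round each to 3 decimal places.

Posterior: Beta(9+3, 9+12) = Beta(12, 21).
Mode = (12−1)/(12+21−2) = 11/31 = 0.355.
Mean = 12/(12+21) = 12/33 = 0.364.
Right-skewed posterior ⇒ mode < mean.

MAP: 0.355. Posterior mean: 0.364.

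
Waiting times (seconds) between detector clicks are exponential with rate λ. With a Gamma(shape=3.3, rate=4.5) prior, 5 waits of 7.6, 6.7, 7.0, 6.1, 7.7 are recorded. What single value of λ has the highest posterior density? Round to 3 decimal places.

0.184

Σ times = 35.1. Posterior: Gamma(shape = 3.3+5 = 8.3, rate = 4.5+35.1 = 39.6).
Mode = (α−1)/β = 7.3/39.6 = 0.184.
Mean = α/β = 8.3/39.6 = 0.210.
This is the posterior mode — the MAP estimate.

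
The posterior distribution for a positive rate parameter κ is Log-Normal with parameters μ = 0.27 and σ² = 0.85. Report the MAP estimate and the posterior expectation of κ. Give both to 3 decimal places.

MAP = 0.560; posterior mean = 2.004

Mode = exp(μ − σ²) = exp(-0.58) = 0.560.
Mean = exp(μ + σ²/2) = exp(0.695) = 2.004.
The mean is pulled above the mode by the posterior's right skew.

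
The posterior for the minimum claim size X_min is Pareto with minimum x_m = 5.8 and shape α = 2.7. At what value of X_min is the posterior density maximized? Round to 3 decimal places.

The Pareto density is strictly decreasing on [x_m, ∞), so the mode is x_m = 5.800.
Mean = α·x_m/(α−1) = 2.7·5.8/1.7 = 9.212.
This is the posterior mode — the MAP estimate.

5.800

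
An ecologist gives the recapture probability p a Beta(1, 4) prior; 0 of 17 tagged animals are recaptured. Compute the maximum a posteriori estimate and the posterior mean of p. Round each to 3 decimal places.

p_MAP = 0.000, E[p|data] = 0.045

Posterior: Beta(1+0, 4+17) = Beta(1, 21).
Since α = 1 ≤ 1 and β > 1, the Beta density is monotone decreasing on [0,1]; the mode is at 0.
Mean = 1/(1+21) = 0.045.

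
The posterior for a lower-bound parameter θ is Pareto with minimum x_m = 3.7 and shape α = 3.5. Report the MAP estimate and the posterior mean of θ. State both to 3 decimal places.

The Pareto density is strictly decreasing on [x_m, ∞), so the mode is x_m = 3.700.
Mean = α·x_m/(α−1) = 3.5·3.7/2.5 = 5.180.
Mean > mode: the posterior has a right tail.

MAP estimate = 3.700, posterior mean = 5.180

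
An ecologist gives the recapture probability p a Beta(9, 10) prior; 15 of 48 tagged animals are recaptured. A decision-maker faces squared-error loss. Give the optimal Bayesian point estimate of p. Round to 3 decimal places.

0.358

Posterior: Beta(9+15, 10+33) = Beta(24, 43).
Mode = (24−1)/(24+43−2) = 23/65 = 0.354.
Mean = 24/(24+43) = 24/67 = 0.358.
Squared-error loss ⇒ the optimal estimator is the posterior mean.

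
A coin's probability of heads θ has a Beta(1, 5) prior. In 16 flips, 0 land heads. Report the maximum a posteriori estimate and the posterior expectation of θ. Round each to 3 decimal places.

Posterior: Beta(1+0, 5+16) = Beta(1, 21).
Since α = 1 ≤ 1 and β > 1, the Beta density is monotone decreasing on [0,1]; the mode is at 0.
Mean = 1/(1+21) = 0.045.

θ_MAP = 0.000, E[θ|data] = 0.045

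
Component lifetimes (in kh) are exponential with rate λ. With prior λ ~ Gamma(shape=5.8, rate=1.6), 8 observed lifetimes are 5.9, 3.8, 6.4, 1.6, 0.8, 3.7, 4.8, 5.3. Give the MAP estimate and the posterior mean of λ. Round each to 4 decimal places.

MAP estimate = 0.3776, posterior mean = 0.4071

Σ times = 32.3. Posterior: Gamma(shape = 5.8+8 = 13.8, rate = 1.6+32.3 = 33.9).
Mode = (α−1)/β = 12.8/33.9 = 0.3776.
Mean = α/β = 13.8/33.9 = 0.4071.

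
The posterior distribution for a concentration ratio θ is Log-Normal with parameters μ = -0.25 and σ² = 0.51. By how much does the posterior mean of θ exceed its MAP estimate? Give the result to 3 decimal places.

Mode = exp(μ − σ²) = exp(-0.76) = 0.468.
Mean = exp(μ + σ²/2) = exp(0.005) = 1.005.
Difference = 1.005 − 0.468 = 0.537.

0.537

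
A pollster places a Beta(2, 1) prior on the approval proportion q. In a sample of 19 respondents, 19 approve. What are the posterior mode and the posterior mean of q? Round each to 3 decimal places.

posterior mode = 1.000, posterior mean = 0.955

Posterior: Beta(2+19, 1+0) = Beta(21, 1).
Since β = 1 ≤ 1 and α > 1, the Beta density is monotone increasing on [0,1]; the mode is at 1.
Mean = 21/(21+1) = 0.955.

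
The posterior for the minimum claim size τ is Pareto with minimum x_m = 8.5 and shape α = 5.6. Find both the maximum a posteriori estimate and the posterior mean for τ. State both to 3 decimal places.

The Pareto density is strictly decreasing on [x_m, ∞), so the mode is x_m = 8.500.
Mean = α·x_m/(α−1) = 5.6·8.5/4.6 = 10.348.
The posterior is right-skewed, so the mean exceeds the mode.

τ_MAP = 8.500, E[τ|data] = 10.348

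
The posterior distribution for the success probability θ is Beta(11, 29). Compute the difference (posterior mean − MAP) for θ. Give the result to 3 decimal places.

0.012

Mode = (11−1)/(11+29−2) = 10/38 = 0.263.
Mean = 11/(11+29) = 11/40 = 0.275.
Difference = 0.275 − 0.263 = 0.012.
The mean is pulled above the mode by the posterior's right skew.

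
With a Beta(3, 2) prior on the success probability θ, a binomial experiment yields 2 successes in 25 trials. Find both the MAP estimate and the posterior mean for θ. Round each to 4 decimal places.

Posterior: Beta(3+2, 2+23) = Beta(5, 25).
Mode = (5−1)/(5+25−2) = 4/28 = 0.1429.
Mean = 5/(5+25) = 5/30 = 0.1667.
Right-skewed posterior ⇒ mode < mean.

MAP = 0.1429, posterior mean = 0.1667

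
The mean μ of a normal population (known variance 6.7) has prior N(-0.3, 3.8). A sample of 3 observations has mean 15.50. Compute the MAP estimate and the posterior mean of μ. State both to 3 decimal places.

Posterior for μ is Normal. Precision-weighted mean: (1/3.8·-0.3 + 3/6.7·15.50) / (1/3.8 + 3/6.7) = 9.651.
A Normal posterior is symmetric, so mode = mean.

MAP estimate = 9.651, posterior mean = 9.651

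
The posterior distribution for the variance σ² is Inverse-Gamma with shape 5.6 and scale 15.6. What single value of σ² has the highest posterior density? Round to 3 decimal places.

Mode = β/(α+1) = 15.6/6.6 = 2.364.
Mean = β/(α−1) = 15.6/4.6 = 3.391.
This is the posterior mode — the MAP estimate.

2.364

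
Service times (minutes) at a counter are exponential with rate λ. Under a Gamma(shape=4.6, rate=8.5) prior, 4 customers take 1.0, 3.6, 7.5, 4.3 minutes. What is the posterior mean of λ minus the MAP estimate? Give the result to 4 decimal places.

0.0402

Σ times = 16.4. Posterior: Gamma(shape = 4.6+4 = 8.6, rate = 8.5+16.4 = 24.9).
Mode = (α−1)/β = 7.6/24.9 = 0.3052.
Mean = α/β = 8.6/24.9 = 0.3454.
Difference = 0.3454 − 0.3052 = 0.0402.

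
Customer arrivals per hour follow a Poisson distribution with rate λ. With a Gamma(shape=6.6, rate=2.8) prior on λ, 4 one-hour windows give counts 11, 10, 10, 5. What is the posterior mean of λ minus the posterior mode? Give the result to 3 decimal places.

Σ counts = 36. Posterior: Gamma(shape = 6.6+36 = 42.6, rate = 2.8+4 = 6.8).
Mode = (α−1)/β = 41.6/6.8 = 6.118.
Mean = α/β = 42.6/6.8 = 6.265.
Difference = 6.265 − 6.118 = 0.147.

0.147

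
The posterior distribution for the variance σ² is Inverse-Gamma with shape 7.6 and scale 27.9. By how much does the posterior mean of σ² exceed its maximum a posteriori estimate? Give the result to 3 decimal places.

0.983

Mode = β/(α+1) = 27.9/8.6 = 3.244.
Mean = β/(α−1) = 27.9/6.6 = 4.227.
Difference = 4.227 − 3.244 = 0.983.
Right-skewed posterior ⇒ mode < mean.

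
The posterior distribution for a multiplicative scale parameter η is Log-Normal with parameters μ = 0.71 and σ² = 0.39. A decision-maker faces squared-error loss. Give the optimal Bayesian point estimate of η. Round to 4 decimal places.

2.4719

Mode = exp(μ − σ²) = exp(0.32) = 1.3771.
Mean = exp(μ + σ²/2) = exp(0.905) = 2.4719.
Squared-error loss ⇒ the optimal estimator is the posterior mean.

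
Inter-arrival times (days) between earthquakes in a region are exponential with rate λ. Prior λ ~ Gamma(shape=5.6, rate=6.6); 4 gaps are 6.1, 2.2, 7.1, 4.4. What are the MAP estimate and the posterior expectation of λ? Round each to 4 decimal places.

MAP = 0.3258; posterior mean = 0.3636

Σ times = 19.8. Posterior: Gamma(shape = 5.6+4 = 9.6, rate = 6.6+19.8 = 26.4).
Mode = (α−1)/β = 8.6/26.4 = 0.3258.
Mean = α/β = 9.6/26.4 = 0.3636.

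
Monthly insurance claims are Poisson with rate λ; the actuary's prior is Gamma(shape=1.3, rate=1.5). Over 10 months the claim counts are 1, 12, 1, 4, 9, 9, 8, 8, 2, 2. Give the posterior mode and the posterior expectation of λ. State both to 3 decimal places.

Σ counts = 56. Posterior: Gamma(shape = 1.3+56 = 57.3, rate = 1.5+10 = 11.5).
Mode = (α−1)/β = 56.3/11.5 = 4.896.
Mean = α/β = 57.3/11.5 = 4.983.
The posterior is right-skewed, so the mean exceeds the mode.

MAP = 4.896; posterior mean = 4.983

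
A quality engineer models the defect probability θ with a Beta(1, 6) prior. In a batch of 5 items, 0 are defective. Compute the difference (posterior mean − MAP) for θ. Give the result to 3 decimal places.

Posterior: Beta(1+0, 6+5) = Beta(1, 11).
Since α = 1 ≤ 1 and β > 1, the Beta density is monotone decreasing on [0,1]; the mode is at 0.
Mean = 1/(1+11) = 0.083.
Difference = 0.083 − 0.000 = 0.083.
Right-skewed posterior ⇒ mode < mean.

0.083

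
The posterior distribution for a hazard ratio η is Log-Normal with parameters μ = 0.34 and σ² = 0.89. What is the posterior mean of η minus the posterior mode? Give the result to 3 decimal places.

Mode = exp(μ − σ²) = exp(-0.55) = 0.577.
Mean = exp(μ + σ²/2) = exp(0.785) = 2.192.
Difference = 2.192 − 0.577 = 1.615.

1.615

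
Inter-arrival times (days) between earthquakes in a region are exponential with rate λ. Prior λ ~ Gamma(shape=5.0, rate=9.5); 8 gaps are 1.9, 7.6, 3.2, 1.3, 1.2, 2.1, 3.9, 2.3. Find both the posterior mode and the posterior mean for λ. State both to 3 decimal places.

Σ times = 23.5. Posterior: Gamma(shape = 5.0+8 = 13.0, rate = 9.5+23.5 = 33.0).
Mode = (α−1)/β = 12.0/33.0 = 0.364.
Mean = α/β = 13.0/33.0 = 0.394.

MAP: 0.364. Posterior mean: 0.394.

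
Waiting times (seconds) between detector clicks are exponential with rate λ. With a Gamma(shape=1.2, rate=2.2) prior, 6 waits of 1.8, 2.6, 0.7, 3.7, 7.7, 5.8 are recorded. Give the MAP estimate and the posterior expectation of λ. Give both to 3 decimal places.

Σ times = 22.3. Posterior: Gamma(shape = 1.2+6 = 7.2, rate = 2.2+22.3 = 24.5).
Mode = (α−1)/β = 6.2/24.5 = 0.253.
Mean = α/β = 7.2/24.5 = 0.294.

MAP: 0.253. Posterior mean: 0.294.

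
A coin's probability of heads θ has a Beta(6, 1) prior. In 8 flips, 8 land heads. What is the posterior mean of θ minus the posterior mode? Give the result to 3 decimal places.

Posterior: Beta(6+8, 1+0) = Beta(14, 1).
Since β = 1 ≤ 1 and α > 1, the Beta density is monotone increasing on [0,1]; the mode is at 1.
Mean = 14/(14+1) = 0.933.
Difference = 0.933 − 1.000 = -0.067.
The posterior is left-skewed, so the mode exceeds the mean.

-0.067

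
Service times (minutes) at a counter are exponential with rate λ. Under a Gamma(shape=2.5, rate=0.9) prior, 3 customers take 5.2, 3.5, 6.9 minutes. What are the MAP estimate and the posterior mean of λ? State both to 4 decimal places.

MAP estimate = 0.2727, posterior mean = 0.3333

Σ times = 15.6. Posterior: Gamma(shape = 2.5+3 = 5.5, rate = 0.9+15.6 = 16.5).
Mode = (α−1)/β = 4.5/16.5 = 0.2727.
Mean = α/β = 5.5/16.5 = 0.3333.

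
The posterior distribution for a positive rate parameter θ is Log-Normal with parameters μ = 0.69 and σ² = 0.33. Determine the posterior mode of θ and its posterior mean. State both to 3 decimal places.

posterior mode = 1.433, posterior mean = 2.351

Mode = exp(μ − σ²) = exp(0.36) = 1.433.
Mean = exp(μ + σ²/2) = exp(0.855) = 2.351.
Mean > mode: the posterior has a right tail.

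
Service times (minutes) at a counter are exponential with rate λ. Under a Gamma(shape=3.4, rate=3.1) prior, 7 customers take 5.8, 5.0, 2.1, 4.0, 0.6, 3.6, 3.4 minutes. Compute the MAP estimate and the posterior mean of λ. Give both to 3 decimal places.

MAP estimate = 0.341, posterior mean = 0.377

Σ times = 24.5. Posterior: Gamma(shape = 3.4+7 = 10.4, rate = 3.1+24.5 = 27.6).
Mode = (α−1)/β = 9.4/27.6 = 0.341.
Mean = α/β = 10.4/27.6 = 0.377.
Right-skewed posterior ⇒ mode < mean.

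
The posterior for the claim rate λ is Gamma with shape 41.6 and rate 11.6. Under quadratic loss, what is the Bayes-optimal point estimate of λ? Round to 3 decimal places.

Mode = (α−1)/β = 40.6/11.6 = 3.500.
Mean = α/β = 41.6/11.6 = 3.586.
Quadratic loss ⇒ the optimal estimator is the posterior mean.

3.586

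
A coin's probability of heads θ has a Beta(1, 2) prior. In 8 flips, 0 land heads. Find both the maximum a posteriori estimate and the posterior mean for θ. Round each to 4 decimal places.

Posterior: Beta(1+0, 2+8) = Beta(1, 10).
Since α = 1 ≤ 1 and β > 1, the Beta density is monotone decreasing on [0,1]; the mode is at 0.
Mean = 1/(1+10) = 0.0909.

maximum a posteriori estimate = 0.0000, posterior mean = 0.0909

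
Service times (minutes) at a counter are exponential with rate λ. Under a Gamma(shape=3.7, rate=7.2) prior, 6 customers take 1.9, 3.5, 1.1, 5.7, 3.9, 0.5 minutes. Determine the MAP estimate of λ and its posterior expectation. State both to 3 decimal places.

Σ times = 16.6. Posterior: Gamma(shape = 3.7+6 = 9.7, rate = 7.2+16.6 = 23.8).
Mode = (α−1)/β = 8.7/23.8 = 0.366.
Mean = α/β = 9.7/23.8 = 0.408.

MAP: 0.366. Posterior mean: 0.408.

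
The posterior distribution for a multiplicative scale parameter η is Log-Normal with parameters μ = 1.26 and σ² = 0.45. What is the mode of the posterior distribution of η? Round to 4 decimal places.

Mode = exp(μ − σ²) = exp(0.81) = 2.2479.
Mean = exp(μ + σ²/2) = exp(1.485) = 4.4150.
This is the posterior mode — the MAP estimate.

2.2479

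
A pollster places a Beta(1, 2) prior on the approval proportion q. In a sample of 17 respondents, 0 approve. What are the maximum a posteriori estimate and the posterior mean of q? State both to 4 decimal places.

MAP = 0.0000; posterior mean = 0.0500

Posterior: Beta(1+0, 2+17) = Beta(1, 19).
Since α = 1 ≤ 1 and β > 1, the Beta density is monotone decreasing on [0,1]; the mode is at 0.
Mean = 1/(1+19) = 0.0500.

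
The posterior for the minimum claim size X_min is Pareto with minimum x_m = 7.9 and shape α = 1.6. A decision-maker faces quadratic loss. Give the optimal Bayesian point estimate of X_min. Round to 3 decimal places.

The Pareto density is strictly decreasing on [x_m, ∞), so the mode is x_m = 7.900.
Mean = α·x_m/(α−1) = 1.6·7.9/0.6 = 21.067.
Quadratic loss ⇒ the optimal estimator is the posterior mean.

21.067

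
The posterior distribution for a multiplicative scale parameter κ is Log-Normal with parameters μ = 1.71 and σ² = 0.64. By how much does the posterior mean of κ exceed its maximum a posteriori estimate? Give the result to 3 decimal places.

4.699

Mode = exp(μ − σ²) = exp(1.07) = 2.915.
Mean = exp(μ + σ²/2) = exp(2.030) = 7.614.
Difference = 7.614 − 2.915 = 4.699.
Mean > mode: the posterior has a right tail.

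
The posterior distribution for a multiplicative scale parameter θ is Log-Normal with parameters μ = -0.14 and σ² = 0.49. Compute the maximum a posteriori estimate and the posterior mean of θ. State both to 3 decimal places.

Mode = exp(μ − σ²) = exp(-0.63) = 0.533.
Mean = exp(μ + σ²/2) = exp(0.105) = 1.111.
Right-skewed posterior ⇒ mode < mean.

θ_MAP = 0.533, E[θ|data] = 1.111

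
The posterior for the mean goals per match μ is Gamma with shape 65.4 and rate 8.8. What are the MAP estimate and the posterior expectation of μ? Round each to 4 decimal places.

MAP = 7.3182; posterior mean = 7.4318

Mode = (α−1)/β = 64.4/8.8 = 7.3182.
Mean = α/β = 65.4/8.8 = 7.4318.
The posterior is right-skewed, so the mean exceeds the mode.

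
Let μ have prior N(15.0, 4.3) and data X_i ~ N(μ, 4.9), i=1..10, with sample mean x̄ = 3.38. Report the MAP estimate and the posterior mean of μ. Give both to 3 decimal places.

MAP: 4.569. Posterior mean: 4.569.

Posterior for μ is Normal. Precision-weighted mean: (1/4.3·15.0 + 10/4.9·3.38) / (1/4.3 + 10/4.9) = 4.569.
A Normal posterior is symmetric, so mode = mean.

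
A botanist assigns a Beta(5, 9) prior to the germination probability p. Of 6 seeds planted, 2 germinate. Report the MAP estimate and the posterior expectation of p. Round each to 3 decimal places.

Posterior: Beta(5+2, 9+4) = Beta(7, 13).
Mode = (7−1)/(7+13−2) = 6/18 = 0.333.
Mean = 7/(7+13) = 7/20 = 0.350.

p_MAP = 0.333, E[p|data] = 0.350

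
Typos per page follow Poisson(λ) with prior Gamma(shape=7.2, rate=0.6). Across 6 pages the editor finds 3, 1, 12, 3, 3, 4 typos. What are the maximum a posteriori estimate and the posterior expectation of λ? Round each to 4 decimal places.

MAP = 4.8788, posterior mean = 5.0303

Σ counts = 26. Posterior: Gamma(shape = 7.2+26 = 33.2, rate = 0.6+6 = 6.6).
Mode = (α−1)/β = 32.2/6.6 = 4.8788.
Mean = α/β = 33.2/6.6 = 5.0303.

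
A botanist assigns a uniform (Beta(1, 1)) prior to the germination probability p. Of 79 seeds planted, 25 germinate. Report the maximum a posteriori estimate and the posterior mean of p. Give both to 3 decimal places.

maximum a posteriori estimate = 0.316, posterior mean = 0.321

Posterior: Beta(1+25, 1+54) = Beta(26, 55).
Mode = (26−1)/(26+55−2) = 25/79 = 0.316.
With a flat prior the MAP equals the MLE, 25/79.
Mean = 26/(26+55) = 26/81 = 0.321.
Right-skewed posterior ⇒ mode < mean.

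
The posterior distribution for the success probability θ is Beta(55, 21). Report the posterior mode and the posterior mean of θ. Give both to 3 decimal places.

MAP = 0.730; posterior mean = 0.724

Mode = (55−1)/(55+21−2) = 54/74 = 0.730.
Mean = 55/(55+21) = 55/76 = 0.724.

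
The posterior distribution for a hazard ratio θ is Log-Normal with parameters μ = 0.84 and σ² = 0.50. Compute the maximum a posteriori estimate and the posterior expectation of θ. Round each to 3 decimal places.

maximum a posteriori estimate = 1.405, posterior expectation = 2.974

Mode = exp(μ − σ²) = exp(0.34) = 1.405.
Mean = exp(μ + σ²/2) = exp(1.090) = 2.974.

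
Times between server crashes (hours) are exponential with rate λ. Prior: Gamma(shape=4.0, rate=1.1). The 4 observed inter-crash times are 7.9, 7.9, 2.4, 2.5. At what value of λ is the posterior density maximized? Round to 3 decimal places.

Σ times = 20.7. Posterior: Gamma(shape = 4.0+4 = 8.0, rate = 1.1+20.7 = 21.8).
Mode = (α−1)/β = 7.0/21.8 = 0.321.
Mean = α/β = 8.0/21.8 = 0.367.
This is the posterior mode — the MAP estimate.

0.321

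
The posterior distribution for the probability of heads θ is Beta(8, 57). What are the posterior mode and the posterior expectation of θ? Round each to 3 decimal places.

MAP = 0.111, posterior mean = 0.123

Mode = (8−1)/(8+57−2) = 7/63 = 0.111.
Mean = 8/(8+57) = 8/65 = 0.123.
The posterior is right-skewed, so the mean exceeds the mode.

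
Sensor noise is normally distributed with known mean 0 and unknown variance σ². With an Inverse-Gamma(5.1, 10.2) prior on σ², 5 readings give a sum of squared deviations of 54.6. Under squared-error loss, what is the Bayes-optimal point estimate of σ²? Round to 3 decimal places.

Posterior: Inverse-Gamma(shape = 5.1+5/2 = 7.6, scale = 10.2+54.6/2 = 37.5).
Mode = β/(α+1) = 37.5/8.6 = 4.360.
Mean = β/(α−1) = 37.5/6.6 = 5.682.
Squared-error loss ⇒ the optimal estimator is the posterior mean.

5.682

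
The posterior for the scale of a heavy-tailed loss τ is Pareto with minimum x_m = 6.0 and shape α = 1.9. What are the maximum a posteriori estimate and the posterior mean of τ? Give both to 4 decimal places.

MAP = 6.0000, posterior mean = 12.6667

The Pareto density is strictly decreasing on [x_m, ∞), so the mode is x_m = 6.0000.
Mean = α·x_m/(α−1) = 1.9·6.0/0.9 = 12.6667.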